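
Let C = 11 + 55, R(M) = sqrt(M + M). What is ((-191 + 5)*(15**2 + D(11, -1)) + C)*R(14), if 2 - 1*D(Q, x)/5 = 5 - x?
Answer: -76128*sqrt(7) ≈ -2.0142e+5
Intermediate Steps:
D(Q, x) = -15 + 5*x (D(Q, x) = 10 - 5*(5 - x) = 10 + (-25 + 5*x) = -15 + 5*x)
R(M) = sqrt(2)*sqrt(M) (R(M) = sqrt(2*M) = sqrt(2)*sqrt(M))
C = 66
((-191 + 5)*(15**2 + D(11, -1)) + C)*R(14) = ((-191 + 5)*(15**2 + (-15 + 5*(-1))) + 66)*(sqrt(2)*sqrt(14)) = (-186*(225 + (-15 - 5)) + 66)*(2*sqrt(7)) = (-186*(225 - 20) + 66)*(2*sqrt(7)) = (-186*205 + 66)*(2*sqrt(7)) = (-38130 + 66)*(2*sqrt(7)) = -76128*sqrt(7)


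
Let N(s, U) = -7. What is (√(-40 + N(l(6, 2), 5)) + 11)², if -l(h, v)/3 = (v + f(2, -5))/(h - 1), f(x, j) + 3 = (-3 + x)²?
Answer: (11 + I*√47)² ≈ 74.0 + 150.82*I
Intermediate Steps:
f(x, j) = -3 + (-3 + x)²
l(h, v) = -3*(-2 + v)/(-1 + h) (l(h, v) = -3*(v + (-3 + (-3 + 2)²))/(h - 1) = -3*(v + (-3 + (-1)²))/(-1 + h) = -3*(v + (-3 + 1))/(-1 + h) = -3*(v - 2)/(-1 + h) = -3*(-2 + v)/(-1 + h))
(√(-40 + N(l(6, 2), 5)) + 11)² = (√(-40 - 7) + 11)² = (√(-47) + 11)² = (I*√47 + 11)² = (11 + I*√47)²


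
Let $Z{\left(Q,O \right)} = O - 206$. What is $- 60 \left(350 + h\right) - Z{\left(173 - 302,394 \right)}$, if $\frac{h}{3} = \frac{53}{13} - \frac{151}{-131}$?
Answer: $- \frac{37686244}{1703} \approx -22129.0$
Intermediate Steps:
$h = \frac{26718}{1703}$ ($h = 3 \left(\frac{53}{13} - \frac{151}{-131}\right) = 3 \left(53 \cdot \frac{1}{13} - - \frac{151}{131}\right) = 3 \left(\frac{53}{13} + \frac{151}{131}\right) = 3 \cdot \frac{8906}{1703} = \frac{26718}{1703} \approx 15.689$)
$Z{\left(Q,O \right)} = -206 + O$
$- 60 \left(350 + h\right) - Z{\left(173 - 302,394 \right)} = - 60 \left(350 + \frac{26718}{1703}\right) - \left(-206 + 394\right) = \left(-60\right) \frac{622768}{1703} - 188 = - \frac{37366080}{1703} - 188 = - \frac{37686244}{1703}$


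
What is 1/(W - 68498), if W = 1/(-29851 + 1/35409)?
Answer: -1056994058/72401979020293 ≈ -1.4599e-5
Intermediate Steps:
W = -35409/1056994058 (W = 1/(-29851 + 1/35409) = 1/(-1056994058/35409) = -35409/1056994058 ≈ -3.3500e-5)
1/(W - 68498) = 1/(-35409/1056994058 - 68498) = 1/(-72401979020293/1056994058) = -1056994058/72401979020293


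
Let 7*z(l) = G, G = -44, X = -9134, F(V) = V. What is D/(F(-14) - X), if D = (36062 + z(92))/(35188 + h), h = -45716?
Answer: -179/476672 ≈ -0.00037552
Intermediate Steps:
z(l) = -44/7 (z(l) = (⅐)*(-44) = -44/7)
D = -2685/784 (D = (36062 - 44/7)/(35188 - 45716) = (252390/7)/(-10528) = (252390/7)*(-1/10528) = -2685/784 ≈ -3.4247)
D/(F(-14) - X) = -2685/(784*(-14 - 1*(-9134))) = -2685/(784*(-14 + 9134)) = -2685/784/9120 = -2685/784*1/9120 = -179/476672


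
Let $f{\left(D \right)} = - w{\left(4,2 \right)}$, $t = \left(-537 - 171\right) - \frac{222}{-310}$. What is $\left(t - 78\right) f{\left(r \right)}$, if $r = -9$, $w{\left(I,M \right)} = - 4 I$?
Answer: $- \frac{1947504}{155} \approx -12565.0$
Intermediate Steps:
$t = - \frac{109629}{155}$ ($t = -708 - - \frac{111}{155} = -708 + \frac{111}{155} = - \frac{109629}{155} \approx -707.28$)
$f{\left(D \right)} = 16$ ($f{\left(D \right)} = - \left(-4\right) 4 = \left(-1\right) \left(-16\right) = 16$)
$\left(t - 78\right) f{\left(r \right)} = \left(- \frac{109629}{155} - 78\right) 16 = \left(- \frac{121719}{155}\right) 16 = - \frac{1947504}{155}$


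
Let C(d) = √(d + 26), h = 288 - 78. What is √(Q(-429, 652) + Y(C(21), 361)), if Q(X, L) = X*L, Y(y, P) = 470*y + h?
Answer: √(-279498 + 470*√47) ≈ 525.62*I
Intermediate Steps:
h = 210
C(d) = √(26 + d)
Y(y, P) = 210 + 470*y (Y(y, P) = 470*y + 210 = 210 + 470*y)
Q(X, L) = L*X
√(Q(-429, 652) + Y(C(21), 361)) = √(652*(-429) + (210 + 470*√(26 + 21))) = √(-279708 + (210 + 470*√47)) = √(-279498 + 470*√47)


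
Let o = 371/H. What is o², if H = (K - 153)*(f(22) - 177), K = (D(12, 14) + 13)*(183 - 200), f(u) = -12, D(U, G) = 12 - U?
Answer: 2809/101969604 ≈ 2.7547e-5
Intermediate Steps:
K = -221 (K = ((12 - 1*12) + 13)*(183 - 200) = ((12 - 12) + 13)*(-17) = (0 + 13)*(-17) = 13*(-17) = -221)
H = 70686 (H = (-221 - 153)*(-12 - 177) = -374*(-189) = 70686)
o = 53/10098 (o = 371/70686 = 371*(1/70686) = 53/10098 ≈ 0.0052486)
o² = (53/10098)² = 2809/101969604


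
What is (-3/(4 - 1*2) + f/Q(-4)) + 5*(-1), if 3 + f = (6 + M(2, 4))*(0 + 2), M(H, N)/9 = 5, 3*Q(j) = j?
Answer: -323/4 ≈ -80.750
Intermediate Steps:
Q(j) = j/3
M(H, N) = 45 (M(H, N) = 9*5 = 45)
f = 99 (f = -3 + (6 + 45)*(0 + 2) = -3 + 51*2 = -3 + 102 = 99)
(-3/(4 - 1*2) + f/Q(-4)) + 5*(-1) = (-3/(4 - 1*2) + 99/(((⅓)*(-4)))) + 5*(-1) = (-3/(4 - 2) + 99/(-4/3)) - 5 = (-3/2 + 99*(-¾)) - 5 = (-3*½ - 297/4) - 5 = (-3/2 - 297/4) - 5 = -303/4 - 5 = -323/4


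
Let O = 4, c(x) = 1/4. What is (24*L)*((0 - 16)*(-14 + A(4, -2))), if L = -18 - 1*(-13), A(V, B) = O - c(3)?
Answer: -19680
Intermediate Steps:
c(x) = 1/4
A(V, B) = 15/4 (A(V, B) = 4 - 1*1/4 = 4 - 1/4 = 15/4)
L = -5 (L = -18 + 13 = -5)
(24*L)*((0 - 16)*(-14 + A(4, -2))) = (24*(-5))*((0 - 16)*(-14 + 15/4)) = -(-1920)*(-41)/4 = -120*164 = -19680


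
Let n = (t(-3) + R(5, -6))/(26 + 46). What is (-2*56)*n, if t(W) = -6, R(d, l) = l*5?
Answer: 56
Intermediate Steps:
R(d, l) = 5*l
n = -1/2 (n = (-6 + 5*(-6))/(26 + 46) = (-6 - 30)/72 = -36*1/72 = -1/2 ≈ -0.50000)
(-2*56)*n = -2*56*(-1/2) = -112*(-1/2) = 56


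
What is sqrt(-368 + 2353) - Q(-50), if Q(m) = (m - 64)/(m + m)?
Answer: -57/50 + sqrt(1985) ≈ 43.413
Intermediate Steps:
Q(m) = (-64 + m)/(2*m) (Q(m) = (-64 + m)/((2*m)) = (-64 + m)*(1/(2*m)) = (-64 + m)/(2*m))
sqrt(-368 + 2353) - Q(-50) = sqrt(-368 + 2353) - (-64 - 50)/(2*(-50)) = sqrt(1985) - (-1)*(-114)/(2*50) = sqrt(1985) - 1*57/50 = sqrt(1985) - 57/50 = -57/50 + sqrt(1985)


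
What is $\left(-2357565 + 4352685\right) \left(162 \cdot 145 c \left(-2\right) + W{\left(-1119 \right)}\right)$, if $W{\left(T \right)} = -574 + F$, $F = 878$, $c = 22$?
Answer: $-2061469710720$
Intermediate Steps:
$W{\left(T \right)} = 304$ ($W{\left(T \right)} = -574 + 878 = 304$)
$\left(-2357565 + 4352685\right) \left(162 \cdot 145 c \left(-2\right) + W{\left(-1119 \right)}\right) = \left(-2357565 + 4352685\right) \left(162 \cdot 145 \cdot 22 \left(-2\right) + 304\right) = 1995120 \left(23490 \left(-44\right) + 304\right) = 1995120 \left(-1033560 + 304\right) = 1995120 \left(-1033256\right) = -2061469710720$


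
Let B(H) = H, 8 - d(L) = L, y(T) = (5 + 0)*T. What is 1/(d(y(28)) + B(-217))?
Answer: -1/349 ≈ -0.0028653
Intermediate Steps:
y(T) = 5*T
d(L) = 8 - L
1/(d(y(28)) + B(-217)) = 1/((8 - 5*28) - 217) = 1/((8 - 1*140) - 217) = 1/((8 - 140) - 217) = 1/(-132 - 217) = 1/(-349) = -1/349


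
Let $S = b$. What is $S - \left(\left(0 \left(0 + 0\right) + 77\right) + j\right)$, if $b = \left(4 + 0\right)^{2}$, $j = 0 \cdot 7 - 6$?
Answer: $-55$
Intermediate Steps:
$j = -6$ ($j = 0 - 6 = -6$)
$b = 16$ ($b = 4^{2} = 16$)
$S = 16$
$S - \left(\left(0 \left(0 + 0\right) + 77\right) + j\right) = 16 - \left(\left(0 \left(0 + 0\right) + 77\right) - 6\right) = 16 - \left(\left(0 \cdot 0 + 77\right) - 6\right) = 16 - \left(\left(0 + 77\right) - 6\right) = 16 - \left(77 - 6\right) = 16 - 71 = -55$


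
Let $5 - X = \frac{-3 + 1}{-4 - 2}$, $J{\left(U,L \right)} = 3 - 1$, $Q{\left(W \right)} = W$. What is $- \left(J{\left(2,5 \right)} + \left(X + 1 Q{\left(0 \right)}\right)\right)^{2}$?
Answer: $- \frac{400}{9} \approx -44.444$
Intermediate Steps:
$J{\left(U,L \right)} = 2$ ($J{\left(U,L \right)} = 3 - 1 = 2$)
$X = \frac{14}{3}$ ($X = 5 - \frac{-3 + 1}{-4 - 2} = 5 - - \frac{2}{-6} = 5 - \left(-2\right) \left(- \frac{1}{6}\right) = 5 - \frac{1}{3} = \frac{14}{3} \approx 4.6667$)
$- \left(J{\left(2,5 \right)} + \left(X + 1 Q{\left(0 \right)}\right)\right)^{2} = - \left(2 + \left(\frac{14}{3} + 1 \cdot 0\right)\right)^{2} = - \left(2 + \left(\frac{14}{3} + 0\right)\right)^{2} = - \left(2 + \frac{14}{3}\right)^{2} = - \left(\frac{20}{3}\right)^{2} = \left(-1\right) \frac{400}{9} = - \frac{400}{9}$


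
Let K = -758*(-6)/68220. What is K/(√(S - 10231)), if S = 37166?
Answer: √26935/404025 ≈ 0.00040621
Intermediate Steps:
K = 1/15 (K = 4548*(1/68220) = 1/15 ≈ 0.066667)
K/(√(S - 10231)) = 1/(15*(√(37166 - 10231))) = 1/(15*(√26935)) = (√26935/26935)/15 = √26935/404025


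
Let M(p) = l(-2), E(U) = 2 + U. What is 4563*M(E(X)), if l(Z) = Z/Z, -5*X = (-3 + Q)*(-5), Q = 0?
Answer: 4563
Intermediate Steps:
X = -3 (X = -(-3 + 0)*(-5)/5 = -(-3)*(-5)/5 = -1/5*15 = -3)
l(Z) = 1
M(p) = 1
4563*M(E(X)) = 4563*1 = 4563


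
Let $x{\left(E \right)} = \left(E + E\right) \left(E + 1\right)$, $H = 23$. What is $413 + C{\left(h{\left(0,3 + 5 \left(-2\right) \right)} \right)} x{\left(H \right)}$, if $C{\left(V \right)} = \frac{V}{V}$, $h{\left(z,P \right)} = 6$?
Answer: $1517$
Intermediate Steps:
$x{\left(E \right)} = 2 E \left(1 + E\right)$
$C{\left(V \right)} = 1$
$413 + C{\left(h{\left(0,3 + 5 \left(-2\right) \right)} \right)} x{\left(H \right)} = 413 + 1 \cdot 2 \cdot 23 \left(1 + 23\right) = 413 + 1 \cdot 2 \cdot 23 \cdot 24 = 413 + 1 \cdot 1104 = 413 + 1104 = 1517$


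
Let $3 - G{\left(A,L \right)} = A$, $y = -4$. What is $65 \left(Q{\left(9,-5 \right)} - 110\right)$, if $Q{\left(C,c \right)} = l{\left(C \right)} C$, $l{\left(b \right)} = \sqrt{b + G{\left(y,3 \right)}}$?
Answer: $-4810$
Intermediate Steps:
$G{\left(A,L \right)} = 3 - A$
$l{\left(b \right)} = \sqrt{7 + b}$ ($l{\left(b \right)} = \sqrt{b + \left(3 - -4\right)} = \sqrt{b + \left(3 + 4\right)} = \sqrt{b + 7} = \sqrt{7 + b}$)
$Q{\left(C,c \right)} = C \sqrt{7 + C}$ ($Q{\left(C,c \right)} = \sqrt{7 + C} C = C \sqrt{7 + C}$)
$65 \left(Q{\left(9,-5 \right)} - 110\right) = 65 \left(9 \sqrt{7 + 9} - 110\right) = 65 \left(9 \sqrt{16} - 110\right) = 65 \left(9 \cdot 4 - 110\right) = 65 \left(36 - 110\right) = 65 \left(-74\right) = -4810$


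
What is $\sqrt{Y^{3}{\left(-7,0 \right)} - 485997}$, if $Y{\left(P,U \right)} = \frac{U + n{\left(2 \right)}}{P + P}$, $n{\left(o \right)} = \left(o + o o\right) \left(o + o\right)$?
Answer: $\frac{i \sqrt{1166890893}}{49} \approx 697.14 i$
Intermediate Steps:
$n{\left(o \right)} = 2 o \left(o + o^{2}\right)$ ($n{\left(o \right)} = \left(o + o^{2}\right) 2 o = 2 o \left(o + o^{2}\right)$)
$Y{\left(P,U \right)} = \frac{24 + U}{2 P}$ ($Y{\left(P,U \right)} = \frac{U + 2 \cdot 2^{2} \left(1 + 2\right)}{P + P} = \frac{U + 2 \cdot 4 \cdot 3}{2 P} = \left(U + 24\right) \frac{1}{2 P} = \left(24 + U\right) \frac{1}{2 P} = \frac{24 + U}{2 P}$)
$\sqrt{Y^{3}{\left(-7,0 \right)} - 485997} = \sqrt{\left(\frac{24 + 0}{2 \left(-7\right)}\right)^{3} - 485997} = \sqrt{\left(\frac{1}{2} \left(- \frac{1}{7}\right) 24\right)^{3} - 485997} = \sqrt{\left(- \frac{12}{7}\right)^{3} - 485997} = \sqrt{- \frac{1728}{343} - 485997} = \sqrt{- \frac{166698699}{343}} = \frac{i \sqrt{1166890893}}{49}$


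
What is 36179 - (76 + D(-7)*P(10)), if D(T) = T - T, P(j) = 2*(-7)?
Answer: 36103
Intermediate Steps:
P(j) = -14
D(T) = 0
36179 - (76 + D(-7)*P(10)) = 36179 - (76 + 0*(-14)) = 36179 - (76 + 0) = 36179 - 1*76 = 36179 - 76 = 36103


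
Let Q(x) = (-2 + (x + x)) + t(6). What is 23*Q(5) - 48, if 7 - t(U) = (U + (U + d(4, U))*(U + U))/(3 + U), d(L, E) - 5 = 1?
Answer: -259/3 ≈ -86.333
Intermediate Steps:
d(L, E) = 6 (d(L, E) = 5 + 1 = 6)
t(U) = 7 - (U + 2*U*(6 + U))/(3 + U) (t(U) = 7 - (U + (U + 6)*(U + U))/(3 + U) = 7 - (U + (6 + U)*(2*U))/(3 + U) = 7 - (U + 2*U*(6 + U))/(3 + U))
Q(x) = -35/3 + 2*x (Q(x) = (-2 + (x + x)) + (21 - 6*6 - 2*6²)/(3 + 6) = (-2 + 2*x) + (21 - 36 - 2*36)/9 = (-2 + 2*x) + (21 - 36 - 72)/9 = (-2 + 2*x) + (⅑)*(-87) = (-2 + 2*x) - 29/3 = -35/3 + 2*x)
23*Q(5) - 48 = 23*(-35/3 + 2*5) - 48 = 23*(-35/3 + 10) - 48 = 23*(-5/3) - 48 = -115/3 - 48 = -259/3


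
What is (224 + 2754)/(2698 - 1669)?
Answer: 2978/1029 ≈ 2.8941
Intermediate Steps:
(224 + 2754)/(2698 - 1669) = 2978/1029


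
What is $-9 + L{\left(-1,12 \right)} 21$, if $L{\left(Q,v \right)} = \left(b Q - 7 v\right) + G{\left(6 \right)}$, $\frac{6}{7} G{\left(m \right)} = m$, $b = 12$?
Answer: $-1878$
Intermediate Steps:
$G{\left(m \right)} = \frac{7 m}{6}$
$L{\left(Q,v \right)} = 7 - 7 v + 12 Q$ ($L{\left(Q,v \right)} = \left(12 Q - 7 v\right) + \frac{7}{6} \cdot 6 = \left(- 7 v + 12 Q\right) + 7 = 7 - 7 v + 12 Q$)
$-9 + L{\left(-1,12 \right)} 21 = -9 + \left(7 - 84 + 12 \left(-1\right)\right) 21 = -9 + \left(7 - 84 - 12\right) 21 = -9 - 1869 = -1878$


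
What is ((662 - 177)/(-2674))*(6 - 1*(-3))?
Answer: -4365/2674 ≈ -1.6324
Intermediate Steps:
((662 - 177)/(-2674))*(6 - 1*(-3)) = (485*(-1/2674))*(6 + 3) = -485/2674*9 = -4365/2674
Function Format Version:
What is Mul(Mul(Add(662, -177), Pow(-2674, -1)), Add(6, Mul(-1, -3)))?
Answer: Rational(-4365, 2674) ≈ -1.6324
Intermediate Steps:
Mul(Mul(Add(662, -177), Pow(-2674, -1)), Add(6, Mul(-1, -3))) = Mul(Mul(485, Rational(-1, 2674)), Add(6, 3)) = Mul(Rational(-485, 2674), 9) = Rational(-4365, 2674)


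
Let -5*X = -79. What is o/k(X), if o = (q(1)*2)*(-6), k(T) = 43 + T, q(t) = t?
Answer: -10/49 ≈ -0.20408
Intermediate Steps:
X = 79/5 (X = -⅕*(-79) = 79/5 ≈ 15.800)
o = -12 (o = (1*2)*(-6) = 2*(-6) = -12)
o/k(X) = -12/(43 + 79/5) = -12/294/5 = -12*5/294 = -10/49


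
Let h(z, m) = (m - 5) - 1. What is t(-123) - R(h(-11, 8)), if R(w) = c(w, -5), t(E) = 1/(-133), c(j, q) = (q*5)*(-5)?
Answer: -16626/133 ≈ -125.01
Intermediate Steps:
h(z, m) = -6 + m (h(z, m) = (-5 + m) - 1 = -6 + m)
c(j, q) = -25*q (c(j, q) = (5*q)*(-5) = -25*q)
t(E) = -1/133
R(w) = 125 (R(w) = -25*(-5) = 125)
t(-123) - R(h(-11, 8)) = -1/133 - 1*125 = -1/133 - 125 = -16626/133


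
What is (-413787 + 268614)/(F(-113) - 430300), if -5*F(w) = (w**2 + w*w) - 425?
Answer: 725865/2176613 ≈ 0.33348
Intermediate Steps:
F(w) = 85 - 2*w**2/5 (F(w) = -((w**2 + w*w) - 425)/5 = -((w**2 + w**2) - 425)/5 = -(2*w**2 - 425)/5 = -(-425 + 2*w**2)/5 = 85 - 2*w**2/5)
(-413787 + 268614)/(F(-113) - 430300) = (-413787 + 268614)/((85 - 2/5*(-113)**2) - 430300) = -145173/((85 - 2/5*12769) - 430300) = -145173/((85 - 25538/5) - 430300) = -145173/(-25113/5 - 430300) = -145173/(-2176613/5) = -145173*(-5/2176613) = 725865/2176613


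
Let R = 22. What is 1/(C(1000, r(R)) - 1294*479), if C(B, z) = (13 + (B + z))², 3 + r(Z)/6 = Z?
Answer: 1/650303 ≈ 1.5377e-6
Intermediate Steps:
r(Z) = -18 + 6*Z
C(B, z) = (13 + B + z)²
1/(C(1000, r(R)) - 1294*479) = 1/((13 + 1000 + (-18 + 6*22))² - 1294*479) = 1/((13 + 1000 + (-18 + 132))² - 619826) = 1/((13 + 1000 + 114)² - 619826) = 1/(1127² - 619826) = 1/(1270129 - 619826) = 1/650303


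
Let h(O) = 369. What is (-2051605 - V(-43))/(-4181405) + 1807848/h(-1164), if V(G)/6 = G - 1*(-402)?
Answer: 840011389279/171437605 ≈ 4899.8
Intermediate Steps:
V(G) = 2412 + 6*G (V(G) = 6*(G - 1*(-402)) = 6*(G + 402) = 6*(402 + G) = 2412 + 6*G)
(-2051605 - V(-43))/(-4181405) + 1807848/h(-1164) = (-2051605 - (2412 + 6*(-43)))/(-4181405) + 1807848/369 = (-2051605 - (2412 - 258))*(-1/4181405) + 1807848*(1/369) = (-2051605 - 1*2154)*(-1/4181405) + 200872/41 = (-2051605 - 2154)*(-1/4181405) + 200872/41 = -2053759*(-1/4181405) + 200872/41 = 2053759/4181405 + 200872/41 = 840011389279/171437605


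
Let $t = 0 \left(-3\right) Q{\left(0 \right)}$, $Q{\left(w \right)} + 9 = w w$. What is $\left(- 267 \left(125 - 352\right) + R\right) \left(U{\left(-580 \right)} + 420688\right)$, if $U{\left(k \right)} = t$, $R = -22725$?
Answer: $15937344192$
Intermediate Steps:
$Q{\left(w \right)} = -9 + w^{2}$ ($Q{\left(w \right)} = -9 + w w = -9 + w^{2}$)
$t = 0$ ($t = 0 \left(-3\right) \left(-9 + 0^{2}\right) = 0 \left(-9 + 0\right) = 0 \left(-9\right) = 0$)
$U{\left(k \right)} = 0$
$\left(- 267 \left(125 - 352\right) + R\right) \left(U{\left(-580 \right)} + 420688\right) = \left(- 267 \left(125 - 352\right) - 22725\right) \left(0 + 420688\right) = \left(\left(-267\right) \left(-227\right) - 22725\right) 420688 = \left(60609 - 22725\right) 420688 = 37884 \cdot 420688 = 15937344192$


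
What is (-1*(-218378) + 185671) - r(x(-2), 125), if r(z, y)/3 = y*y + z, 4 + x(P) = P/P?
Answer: 357183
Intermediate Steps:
x(P) = -3 (x(P) = -4 + P/P = -4 + 1 = -3)
r(z, y) = 3*z + 3*y² (r(z, y) = 3*(y*y + z) = 3*(y² + z) = 3*(z + y²) = 3*z + 3*y²)
(-1*(-218378) + 185671) - r(x(-2), 125) = (-1*(-218378) + 185671) - (3*(-3) + 3*125²) = (218378 + 185671) - (-9 + 3*15625) = 404049 - (-9 + 46875) = 404049 - 1*46866 = 404049 - 46866 = 357183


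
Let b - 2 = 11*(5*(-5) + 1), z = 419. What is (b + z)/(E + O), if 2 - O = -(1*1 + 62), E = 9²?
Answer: 157/146 ≈ 1.0753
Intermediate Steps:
E = 81
b = -262 (b = 2 + 11*(5*(-5) + 1) = 2 + 11*(-25 + 1) = 2 + 11*(-24) = 2 - 264 = -262)
O = 65 (O = 2 - (-1)*(1*1 + 62) = 2 - (-1)*(1 + 62) = 2 - (-1)*63 = 2 - 1*(-63) = 2 + 63 = 65)
(b + z)/(E + O) = (-262 + 419)/(81 + 65) = 157/146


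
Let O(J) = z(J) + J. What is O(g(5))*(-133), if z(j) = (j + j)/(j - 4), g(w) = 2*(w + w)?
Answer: -5985/2 ≈ -2992.5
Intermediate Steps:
g(w) = 4*w (g(w) = 2*(2*w) = 4*w)
z(j) = 2*j/(-4 + j) (z(j) = (2*j)/(-4 + j) = 2*j/(-4 + j))
O(J) = J + 2*J/(-4 + J) (O(J) = 2*J/(-4 + J) + J = J + 2*J/(-4 + J))
O(g(5))*(-133) = ((4*5)*(-2 + 4*5)/(-4 + 4*5))*(-133) = (20*(-2 + 20)/(-4 + 20))*(-133) = (20*18/16)*(-133) = (20*(1/16)*18)*(-133) = (45/2)*(-133) = -5985/2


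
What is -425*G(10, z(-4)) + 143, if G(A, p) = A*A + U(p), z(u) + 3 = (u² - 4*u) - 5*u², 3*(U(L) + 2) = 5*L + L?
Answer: 1843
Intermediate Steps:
U(L) = -2 + 2*L (U(L) = -2 + (5*L + L)/3 = -2 + (6*L)/3 = -2 + 2*L)
z(u) = -3 - 4*u - 4*u² (z(u) = -3 + ((u² - 4*u) - 5*u²) = -3 + (-4*u - 4*u²) = -3 - 4*u - 4*u²)
G(A, p) = -2 + A² + 2*p (G(A, p) = A*A + (-2 + 2*p) = A² + (-2 + 2*p) = -2 + A² + 2*p)
-425*G(10, z(-4)) + 143 = -425*(-2 + 10² + 2*(-3 - 4*(-4) - 4*(-4)²)) + 143 = -425*(-2 + 100 + 2*(-3 + 16 - 4*16)) + 143 = -425*(-2 + 100 + 2*(-3 + 16 - 64)) + 143 = -425*(-2 + 100 + 2*(-51)) + 143 = -425*(-2 + 100 - 102) + 143 = -425*(-4) + 143 = 1700 + 143 = 1843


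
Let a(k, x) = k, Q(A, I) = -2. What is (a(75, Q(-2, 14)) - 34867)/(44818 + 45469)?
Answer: -34792/90287 ≈ -0.38535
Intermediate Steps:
(a(75, Q(-2, 14)) - 34867)/(44818 + 45469) = (75 - 34867)/(44818 + 45469) = -34792/90287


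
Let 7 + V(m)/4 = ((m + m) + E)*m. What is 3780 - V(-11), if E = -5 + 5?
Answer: 2840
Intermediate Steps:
E = 0
V(m) = -28 + 8*m² (V(m) = -28 + 4*(((m + m) + 0)*m) = -28 + 4*((2*m + 0)*m) = -28 + 4*((2*m)*m) = -28 + 4*(2*m²) = -28 + 8*m²)
3780 - V(-11) = 3780 - (-28 + 8*(-11)²) = 3780 - (-28 + 8*121) = 3780 - (-28 + 968) = 3780 - 1*940 = 3780 - 940 = 2840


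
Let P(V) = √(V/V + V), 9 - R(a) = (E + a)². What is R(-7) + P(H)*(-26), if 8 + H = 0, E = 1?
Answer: -27 - 26*I*√7 ≈ -27.0 - 68.79*I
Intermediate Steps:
H = -8 (H = -8 + 0 = -8)
R(a) = 9 - (1 + a)²
P(V) = √(1 + V)
R(-7) + P(H)*(-26) = (9 - (1 - 7)²) + √(1 - 8)*(-26) = (9 - 1*(-6)²) + √(-7)*(-26) = (9 - 1*36) + (I*√7)*(-26) = (9 - 36) - 26*I*√7 = -27 - 26*I*√7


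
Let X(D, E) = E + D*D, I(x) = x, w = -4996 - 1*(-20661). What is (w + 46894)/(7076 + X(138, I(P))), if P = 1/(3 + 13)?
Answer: 47664/19901 ≈ 2.3951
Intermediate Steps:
w = 15665 (w = -4996 + 20661 = 15665)
P = 1/16 ≈ 0.062500
X(D, E) = E + D**2
(w + 46894)/(7076 + X(138, I(P))) = (15665 + 46894)/(7076 + (1/16 + 138**2)) = 62559/(7076 + (1/16 + 19044)) = 62559/(7076 + 304705/16) = 62559/(417921/16) = 62559*(16/417921) = 47664/19901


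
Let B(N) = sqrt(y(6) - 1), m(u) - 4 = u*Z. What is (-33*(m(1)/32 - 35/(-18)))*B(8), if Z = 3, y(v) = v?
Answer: -6853*sqrt(5)/96 ≈ -159.62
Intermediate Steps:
m(u) = 4 + 3*u (m(u) = 4 + u*3 = 4 + 3*u)
B(N) = sqrt(5) (B(N) = sqrt(6 - 1) = sqrt(5))
(-33*(m(1)/32 - 35/(-18)))*B(8) = (-33*((4 + 3*1)/32 - 35/(-18)))*sqrt(5) = (-33*((4 + 3)*(1/32) - 35*(-1/18)))*sqrt(5) = (-33*(7*(1/32) + 35/18))*sqrt(5) = (-33*(7/32 + 35/18))*sqrt(5) = (-33*623/288)*sqrt(5) = -6853*sqrt(5)/96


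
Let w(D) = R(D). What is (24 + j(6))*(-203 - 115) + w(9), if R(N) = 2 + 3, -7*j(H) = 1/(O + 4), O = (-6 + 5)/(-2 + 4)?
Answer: -373087/49 ≈ -7614.0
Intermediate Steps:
O = -1/2 ≈ -0.50000
j(H) = -2/49 (j(H) = -1/(7*(-1/2 + 4)) = -1/(7*7/2) = -1/7*2/7 = -2/49)
R(N) = 5
w(D) = 5
(24 + j(6))*(-203 - 115) + w(9) = (24 - 2/49)*(-203 - 115) + 5 = (1174/49)*(-318) + 5 = -373332/49 + 5 = -373087/49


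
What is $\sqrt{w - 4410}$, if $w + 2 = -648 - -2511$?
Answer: $i \sqrt{2549} \approx 50.488 i$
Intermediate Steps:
$w = 1861$ ($w = -2 - -1863 = -2 + \left(-648 + 2511\right) = -2 + 1863 = 1861$)
$\sqrt{w - 4410} = \sqrt{1861 - 4410} = \sqrt{-2549} = i \sqrt{2549}$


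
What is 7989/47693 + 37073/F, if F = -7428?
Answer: -1708780297/354263604 ≈ -4.8235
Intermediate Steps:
7989/47693 + 37073/F = 7989/47693 + 37073/(-7428) = 7989*(1/47693) + 37073*(-1/7428) = 7989/47693 - 37073/7428 = -1708780297/354263604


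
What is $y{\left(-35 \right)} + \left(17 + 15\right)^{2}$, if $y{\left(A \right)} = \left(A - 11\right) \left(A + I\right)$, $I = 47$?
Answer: $472$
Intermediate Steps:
$y{\left(A \right)} = \left(-11 + A\right) \left(47 + A\right)$ ($y{\left(A \right)} = \left(A - 11\right) \left(A + 47\right) = \left(-11 + A\right) \left(47 + A\right)$)
$y{\left(-35 \right)} + \left(17 + 15\right)^{2} = \left(-517 + \left(-35\right)^{2} + 36 \left(-35\right)\right) + \left(17 + 15\right)^{2} = \left(-517 + 1225 - 1260\right) + 32^{2} = -552 + 1024 = 472$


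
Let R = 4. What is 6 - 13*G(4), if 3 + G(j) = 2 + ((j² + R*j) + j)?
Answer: -449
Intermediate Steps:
G(j) = -1 + j² + 5*j (G(j) = -3 + (2 + ((j² + 4*j) + j)) = -3 + (2 + (j² + 5*j)) = -3 + (2 + j² + 5*j) = -1 + j² + 5*j)
6 - 13*G(4) = 6 - 13*(-1 + 4² + 5*4) = 6 - 13*(-1 + 16 + 20) = 6 - 13*35 = 6 - 455 = -449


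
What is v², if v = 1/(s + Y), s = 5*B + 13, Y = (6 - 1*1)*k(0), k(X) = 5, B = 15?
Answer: 1/12769 ≈ 7.8315e-5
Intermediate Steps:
Y = 25 (Y = (6 - 1*1)*5 = (6 - 1)*5 = 5*5 = 25)
s = 88 (s = 5*15 + 13 = 75 + 13 = 88)
v = 1/113 (v = 1/(88 + 25) = 1/113 ≈ 0.0088496)
v² = (1/113)² = 1/12769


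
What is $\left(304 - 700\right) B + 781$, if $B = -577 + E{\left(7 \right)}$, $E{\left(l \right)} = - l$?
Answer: $232045$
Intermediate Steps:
$B = -584$ ($B = -577 - 7 = -584$)
$\left(304 - 700\right) B + 781 = \left(304 - 700\right) \left(-584\right) + 781 = \left(-396\right) \left(-584\right) + 781 = 231264 + 781 = 232045$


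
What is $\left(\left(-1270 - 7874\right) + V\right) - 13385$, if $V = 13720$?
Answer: $-8809$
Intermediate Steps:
$\left(\left(-1270 - 7874\right) + V\right) - 13385 = \left(\left(-1270 - 7874\right) + 13720\right) - 13385 = \left(-9144 + 13720\right) - 13385 = 4576 - 13385 = -8809$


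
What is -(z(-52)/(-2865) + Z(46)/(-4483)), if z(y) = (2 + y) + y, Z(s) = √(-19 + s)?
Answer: -34/955 + 3*√3/4483 ≈ -0.034443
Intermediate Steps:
z(y) = 2 + 2*y
-(z(-52)/(-2865) + Z(46)/(-4483)) = -((2 + 2*(-52))/(-2865) + √(-19 + 46)/(-4483)) = -((2 - 104)*(-1/2865) + √27*(-1/4483)) = -(-102*(-1/2865) + (3*√3)*(-1/4483)) = -(34/955 - 3*√3/4483) = -34/955 + 3*√3/4483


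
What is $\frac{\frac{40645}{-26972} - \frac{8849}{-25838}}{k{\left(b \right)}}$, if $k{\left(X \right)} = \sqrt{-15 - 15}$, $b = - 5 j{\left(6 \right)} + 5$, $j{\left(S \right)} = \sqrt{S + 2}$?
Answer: $\frac{36886831 i \sqrt{30}}{950321640} \approx 0.2126 i$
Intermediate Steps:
$j{\left(S \right)} = \sqrt{2 + S}$
$b = 5 - 10 \sqrt{2}$ ($b = - 5 \sqrt{2 + 6} + 5 = - 5 \sqrt{8} + 5 = - 5 \cdot 2 \sqrt{2} + 5 = - 10 \sqrt{2} + 5 = 5 - 10 \sqrt{2} \approx -9.1421$)
$k{\left(X \right)} = i \sqrt{30}$ ($k{\left(X \right)} = \sqrt{-30} = i \sqrt{30}$)
$\frac{\frac{40645}{-26972} - \frac{8849}{-25838}}{k{\left(b \right)}} = \frac{\frac{40645}{-26972} - \frac{8849}{-25838}}{i \sqrt{30}} = \left(40645 \left(- \frac{1}{26972}\right) - - \frac{8849}{25838}\right) \left(- \frac{i \sqrt{30}}{30}\right) = \left(- \frac{3695}{2452} + \frac{8849}{25838}\right) \left(- \frac{i \sqrt{30}}{30}\right) = - \frac{36886831 \left(- \frac{i \sqrt{30}}{30}\right)}{31677388} = \frac{36886831 i \sqrt{30}}{950321640}$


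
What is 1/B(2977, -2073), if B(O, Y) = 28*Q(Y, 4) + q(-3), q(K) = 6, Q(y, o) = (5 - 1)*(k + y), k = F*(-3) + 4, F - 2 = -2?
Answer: -1/231722 ≈ -4.3155e-6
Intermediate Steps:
F = 0 (F = 2 - 2 = 0)
k = 4 (k = 0*(-3) + 4 = 0 + 4 = 4)
Q(y, o) = 16 + 4*y (Q(y, o) = (5 - 1)*(4 + y) = 4*(4 + y) = 16 + 4*y)
B(O, Y) = 454 + 112*Y (B(O, Y) = 28*(16 + 4*Y) + 6 = (448 + 112*Y) + 6 = 454 + 112*Y)
1/B(2977, -2073) = 1/(454 + 112*(-2073)) = 1/(454 - 232176) = 1/(-231722) = -1/231722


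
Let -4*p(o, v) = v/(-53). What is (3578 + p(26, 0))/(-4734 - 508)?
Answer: -1789/2621 ≈ -0.68256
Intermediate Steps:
p(o, v) = v/212 (p(o, v) = -v/(4*(-53)) = -v*(-1)/(4*53) = -(-1)*v/212 = v/212)
(3578 + p(26, 0))/(-4734 - 508) = (3578 + (1/212)*0)/(-4734 - 508) = (3578 + 0)/(-5242) = 3578*(-1/5242) = -1789/2621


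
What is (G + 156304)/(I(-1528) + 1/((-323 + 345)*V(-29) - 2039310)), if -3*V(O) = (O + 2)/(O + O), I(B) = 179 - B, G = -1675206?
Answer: -44913999731139/50476065947 ≈ -889.81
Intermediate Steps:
V(O) = -(2 + O)/(6*O) (V(O) = -(O + 2)/(3*(O + O)) = -(2 + O)/(3*(2*O)) = -(2 + O)*1/(2*O)/3 = -(2 + O)/(6*O))
(G + 156304)/(I(-1528) + 1/((-323 + 345)*V(-29) - 2039310)) = (-1675206 + 156304)/((179 - 1*(-1528)) + 1/((-323 + 345)*((⅙)*(-2 - 1*(-29))/(-29)) - 2039310)) = -1518902/((179 + 1528) + 1/(22*((⅙)*(-1/29)*(-2 + 29)) - 2039310)) = -1518902/(1707 + 1/(22*((⅙)*(-1/29)*27) - 2039310)) = -1518902/(1707 + 1/(22*(-9/58) - 2039310)) = -1518902/(1707 + 1/(-99/29 - 2039310)) = -1518902/(1707 + 1/(-59140089/29)) = -1518902/(1707 - 29/59140089) = -1518902/100952131894/59140089 = -1518902*59140089/100952131894 = -44913999731139/50476065947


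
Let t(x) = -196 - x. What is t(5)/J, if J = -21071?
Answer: 201/21071 ≈ 0.0095392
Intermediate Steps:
t(5)/J = (-196 - 1*5)/(-21071) = (-196 - 5)*(-1/21071) = -201*(-1/21071) = 201/21071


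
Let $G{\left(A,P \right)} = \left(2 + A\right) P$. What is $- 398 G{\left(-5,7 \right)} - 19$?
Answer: $8339$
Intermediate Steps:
$G{\left(A,P \right)} = P \left(2 + A\right)$
$- 398 G{\left(-5,7 \right)} - 19 = - 398 \cdot 7 \left(2 - 5\right) - 19 = - 398 \cdot 7 \left(-3\right) - 19 = \left(-398\right) \left(-21\right) - 19 = 8358 - 19 = 8339$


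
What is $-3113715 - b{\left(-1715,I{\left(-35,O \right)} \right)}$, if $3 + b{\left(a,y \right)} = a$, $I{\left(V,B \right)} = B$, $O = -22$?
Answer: $-3111997$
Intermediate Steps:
$b{\left(a,y \right)} = -3 + a$
$-3113715 - b{\left(-1715,I{\left(-35,O \right)} \right)} = -3113715 - \left(-3 - 1715\right) = -3113715 - -1718 = -3113715 + 1718 = -3111997$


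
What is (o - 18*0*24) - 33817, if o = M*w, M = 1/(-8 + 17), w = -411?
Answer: -101588/3 ≈ -33863.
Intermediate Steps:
M = 1/9 ≈ 0.11111
o = -137/3 (o = (1/9)*(-411) = -137/3 ≈ -45.667)
(o - 18*0*24) - 33817 = (-137/3 - 18*0*24) - 33817 = (-137/3 + 0*24) - 33817 = (-137/3 + 0) - 33817 = -137/3 - 33817 = -101588/3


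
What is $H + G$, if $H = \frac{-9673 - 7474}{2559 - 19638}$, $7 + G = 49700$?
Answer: $\frac{848723894}{17079} \approx 49694.0$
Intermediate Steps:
$G = 49693$ ($G = -7 + 49700 = 49693$)
$H = \frac{17147}{17079}$ ($H = - \frac{17147}{-17079} = \left(-17147\right) \left(- \frac{1}{17079}\right) = \frac{17147}{17079} \approx 1.004$)
$H + G = \frac{17147}{17079} + 49693 = \frac{848723894}{17079}$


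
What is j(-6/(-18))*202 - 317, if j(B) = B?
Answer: -749/3 ≈ -249.67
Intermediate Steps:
j(-6/(-18))*202 - 317 = -6/(-18)*202 - 317 = -6*(-1/18)*202 - 317 = (⅓)*202 - 317 = 202/3 - 317 = -749/3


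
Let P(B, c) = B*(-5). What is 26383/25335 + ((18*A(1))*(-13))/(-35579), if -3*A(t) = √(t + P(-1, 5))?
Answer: 26383/25335 - 78*√6/35579 ≈ 1.0360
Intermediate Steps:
P(B, c) = -5*B
A(t) = -√(5 + t)/3 (A(t) = -√(t - 5*(-1))/3 = -√(t + 5)/3 = -√(5 + t)/3)
26383/25335 + ((18*A(1))*(-13))/(-35579) = 26383/25335 + ((18*(-√(5 + 1)/3))*(-13))/(-35579) = 26383*(1/25335) + ((18*(-√6/3))*(-13))*(-1/35579) = 26383/25335 + (-6*√6*(-13))*(-1/35579) = 26383/25335 + (78*√6)*(-1/35579) = 26383/25335 - 78*√6/35579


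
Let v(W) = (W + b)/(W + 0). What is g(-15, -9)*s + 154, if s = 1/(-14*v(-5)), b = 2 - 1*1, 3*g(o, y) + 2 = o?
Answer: 25957/168 ≈ 154.51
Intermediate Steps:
g(o, y) = -⅔ + o/3
b = 1 (b = 2 - 1 = 1)
v(W) = (1 + W)/W (v(W) = (W + 1)/(W + 0) = (1 + W)/W)
s = -5/56 (s = 1/(-14*(1 - 5)/(-5)) = 1/(-(-14)*(-4)/5) = 1/(-14*⅘) = 1/(-56/5) = -5/56 ≈ -0.089286)
g(-15, -9)*s + 154 = (-⅔ + (⅓)*(-15))*(-5/56) + 154 = (-⅔ - 5)*(-5/56) + 154 = -17/3*(-5/56) + 154 = 85/168 + 154 = 25957/168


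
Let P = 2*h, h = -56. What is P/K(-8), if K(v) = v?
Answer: 14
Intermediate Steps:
P = -112 (P = 2*(-56) = -112)
P/K(-8) = -112/(-8) = -112*(-1/8) = 14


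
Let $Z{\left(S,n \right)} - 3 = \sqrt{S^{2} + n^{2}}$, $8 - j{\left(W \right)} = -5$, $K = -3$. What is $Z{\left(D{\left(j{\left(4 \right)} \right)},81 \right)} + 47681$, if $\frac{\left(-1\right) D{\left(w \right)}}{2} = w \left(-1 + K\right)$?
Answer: $47684 + \sqrt{17377} \approx 47816.0$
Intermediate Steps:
$j{\left(W \right)} = 13$ ($j{\left(W \right)} = 8 - -5 = 8 + 5 = 13$)
$D{\left(w \right)} = 8 w$ ($D{\left(w \right)} = - 2 w \left(-1 - 3\right) = - 2 w \left(-4\right) = - 2 \left(- 4 w\right) = 8 w$)
$Z{\left(S,n \right)} = 3 + \sqrt{S^{2} + n^{2}}$
$Z{\left(D{\left(j{\left(4 \right)} \right)},81 \right)} + 47681 = \left(3 + \sqrt{\left(8 \cdot 13\right)^{2} + 81^{2}}\right) + 47681 = \left(3 + \sqrt{104^{2} + 6561}\right) + 47681 = \left(3 + \sqrt{10816 + 6561}\right) + 47681 = \left(3 + \sqrt{17377}\right) + 47681 = 47684 + \sqrt{17377}$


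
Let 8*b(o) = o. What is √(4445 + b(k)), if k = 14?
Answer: 77*√3/2 ≈ 66.684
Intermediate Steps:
b(o) = o/8
√(4445 + b(k)) = √(4445 + (⅛)*14) = √(4445 + 7/4) = √(17787/4) = 77*√3/2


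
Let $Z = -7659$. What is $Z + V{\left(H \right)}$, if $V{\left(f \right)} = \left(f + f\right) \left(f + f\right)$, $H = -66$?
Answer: $9765$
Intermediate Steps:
$V{\left(f \right)} = 4 f^{2}$ ($V{\left(f \right)} = 2 f 2 f = 4 f^{2}$)
$Z + V{\left(H \right)} = -7659 + 4 \left(-66\right)^{2} = -7659 + 4 \cdot 4356 = -7659 + 17424 = 9765$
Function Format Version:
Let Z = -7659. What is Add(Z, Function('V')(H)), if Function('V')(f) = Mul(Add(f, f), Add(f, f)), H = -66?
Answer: 9765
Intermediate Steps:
Function('V')(f) = Mul(4, Pow(f, 2)) (Function('V')(f) = Mul(Mul(2, f), Mul(2, f)) = Mul(4, Pow(f, 2)))
Add(Z, Function('V')(H)) = Add(-7659, Mul(4, Pow(-66, 2))) = Add(-7659, Mul(4, 4356)) = Add(-7659, 17424) = 9765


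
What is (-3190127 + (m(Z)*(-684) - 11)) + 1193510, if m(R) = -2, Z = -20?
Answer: -1995260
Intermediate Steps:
(-3190127 + (m(Z)*(-684) - 11)) + 1193510 = (-3190127 + (-2*(-684) - 11)) + 1193510 = (-3190127 + (1368 - 11)) + 1193510 = (-3190127 + 1357) + 1193510 = -3188770 + 1193510 = -1995260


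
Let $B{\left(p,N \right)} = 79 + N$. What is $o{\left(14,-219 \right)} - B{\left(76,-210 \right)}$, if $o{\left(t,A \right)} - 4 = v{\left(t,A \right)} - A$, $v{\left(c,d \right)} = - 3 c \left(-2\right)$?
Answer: $438$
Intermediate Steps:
$v{\left(c,d \right)} = 6 c$
$o{\left(t,A \right)} = 4 - A + 6 t$ ($o{\left(t,A \right)} = 4 - \left(A - 6 t\right) = 4 - A + 6 t$)
$o{\left(14,-219 \right)} - B{\left(76,-210 \right)} = \left(4 - -219 + 6 \cdot 14\right) - \left(79 - 210\right) = \left(4 + 219 + 84\right) - -131 = 307 + 131 = 438$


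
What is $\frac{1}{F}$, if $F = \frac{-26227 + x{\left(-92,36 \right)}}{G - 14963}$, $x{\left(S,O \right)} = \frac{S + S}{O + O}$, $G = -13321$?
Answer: $\frac{127278}{118033} \approx 1.0783$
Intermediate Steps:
$x{\left(S,O \right)} = \frac{S}{O}$ ($x{\left(S,O \right)} = \frac{2 S}{2 O} = 2 S \frac{1}{2 O} = \frac{S}{O}$)
$F = \frac{118033}{127278}$ ($F = \frac{-26227 - \frac{92}{36}}{-13321 - 14963} = \frac{-26227 - \frac{23}{9}}{-28284} = \left(-26227 - \frac{23}{9}\right) \left(- \frac{1}{28284}\right) = \left(- \frac{236066}{9}\right) \left(- \frac{1}{28284}\right) = \frac{118033}{127278} \approx 0.92736$)
$\frac{1}{F} = \frac{1}{\frac{118033}{127278}} = \frac{127278}{118033}$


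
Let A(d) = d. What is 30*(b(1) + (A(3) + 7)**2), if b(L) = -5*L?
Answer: 2850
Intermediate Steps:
30*(b(1) + (A(3) + 7)**2) = 30*(-5*1 + (3 + 7)**2) = 30*(-5 + 10**2) = 30*(-5 + 100) = 30*95 = 2850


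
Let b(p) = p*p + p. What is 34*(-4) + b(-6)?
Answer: -106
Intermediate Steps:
b(p) = p + p² (b(p) = p² + p = p + p²)
34*(-4) + b(-6) = 34*(-4) - 6*(1 - 6) = -136 - 6*(-5) = -136 + 30 = -106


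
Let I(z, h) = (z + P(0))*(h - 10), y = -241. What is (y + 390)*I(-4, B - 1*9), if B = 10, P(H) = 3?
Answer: 1341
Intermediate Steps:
I(z, h) = (-10 + h)*(3 + z) (I(z, h) = (z + 3)*(h - 10) = (3 + z)*(-10 + h) = (-10 + h)*(3 + z))
(y + 390)*I(-4, B - 1*9) = (-241 + 390)*(-30 - 10*(-4) + 3*(10 - 1*9) + (10 - 1*9)*(-4)) = 149*(-30 + 40 + 3*(10 - 9) + (10 - 9)*(-4)) = 149*(-30 + 40 + 3*1 + 1*(-4)) = 149*(-30 + 40 + 3 - 4) = 149*9 = 1341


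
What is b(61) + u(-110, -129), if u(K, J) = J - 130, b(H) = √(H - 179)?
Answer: -259 + I*√118 ≈ -259.0 + 10.863*I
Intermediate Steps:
b(H) = √(-179 + H)
u(K, J) = -130 + J
b(61) + u(-110, -129) = √(-179 + 61) + (-130 - 129) = √(-118) - 259 = I*√118 - 259 = -259 + I*√118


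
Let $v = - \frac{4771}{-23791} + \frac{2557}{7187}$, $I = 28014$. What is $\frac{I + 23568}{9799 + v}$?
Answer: $\frac{8819795570694}{1675586123447} \approx 5.2637$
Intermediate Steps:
$v = \frac{95122764}{170985917}$ ($v = \left(-4771\right) \left(- \frac{1}{23791}\right) + 2557 \cdot \frac{1}{7187} = \frac{4771}{23791} + \frac{2557}{7187} = \frac{95122764}{170985917} \approx 0.55632$)
$\frac{I + 23568}{9799 + v} = \frac{28014 + 23568}{9799 + \frac{95122764}{170985917}} = \frac{51582}{\frac{1675586123447}{170985917}} = 51582 \cdot \frac{170985917}{1675586123447} = \frac{8819795570694}{1675586123447}$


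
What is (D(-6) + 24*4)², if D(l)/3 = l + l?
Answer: 3600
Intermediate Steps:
D(l) = 6*l (D(l) = 3*(l + l) = 3*(2*l) = 6*l)
(D(-6) + 24*4)² = (6*(-6) + 24*4)² = (-36 + 96)² = 60² = 3600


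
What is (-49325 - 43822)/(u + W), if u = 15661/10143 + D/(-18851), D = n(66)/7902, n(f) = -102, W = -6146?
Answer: 1116956272156767/73680189856048 ≈ 15.160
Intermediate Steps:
D = -17/1317 (D = -102/7902 = -102*1/7902 = -17/1317 ≈ -0.012908)
u = 18514865258/11991328461 (u = 15661/10143 - 17/1317/(-18851) = 15661*(1/10143) - 17/1317*(-1/18851) = 15661/10143 + 17/24826767 = 18514865258/11991328461 ≈ 1.5440)
(-49325 - 43822)/(u + W) = (-49325 - 43822)/(18514865258/11991328461 - 6146) = -93147/(-73680189856048/11991328461) = -93147*(-11991328461/73680189856048) = 1116956272156767/73680189856048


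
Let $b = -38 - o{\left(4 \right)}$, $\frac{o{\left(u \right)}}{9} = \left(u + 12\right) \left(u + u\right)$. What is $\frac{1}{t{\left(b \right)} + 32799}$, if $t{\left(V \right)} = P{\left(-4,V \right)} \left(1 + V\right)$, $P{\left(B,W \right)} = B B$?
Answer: $\frac{1}{13775} \approx 7.2595 \cdot 10^{-5}$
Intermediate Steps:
$o{\left(u \right)} = 18 u \left(12 + u\right)$ ($o{\left(u \right)} = 9 \left(u + 12\right) \left(u + u\right) = 9 \left(12 + u\right) 2 u = 9 \cdot 2 u \left(12 + u\right) = 18 u \left(12 + u\right)$)
$P{\left(B,W \right)} = B^{2}$
$b = -1190$ ($b = -38 - 18 \cdot 4 \left(12 + 4\right) = -38 - 18 \cdot 4 \cdot 16 = -38 - 1152 = -1190$)
$t{\left(V \right)} = 16 + 16 V$ ($t{\left(V \right)} = \left(-4\right)^{2} \left(1 + V\right) = 16 \left(1 + V\right) = 16 + 16 V$)
$\frac{1}{t{\left(b \right)} + 32799} = \frac{1}{\left(16 + 16 \left(-1190\right)\right) + 32799} = \frac{1}{\left(16 - 19040\right) + 32799} = \frac{1}{-19024 + 32799} = \frac{1}{13775}$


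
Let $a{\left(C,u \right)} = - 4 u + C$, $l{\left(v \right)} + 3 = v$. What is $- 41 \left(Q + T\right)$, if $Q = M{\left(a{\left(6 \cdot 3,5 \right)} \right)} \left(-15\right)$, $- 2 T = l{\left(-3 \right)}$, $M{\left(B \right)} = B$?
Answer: $-1353$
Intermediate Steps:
$l{\left(v \right)} = -3 + v$
$a{\left(C,u \right)} = C - 4 u$
$T = 3$ ($T = - \frac{-3 - 3}{2} = \left(- \frac{1}{2}\right) \left(-6\right) = 3$)
$Q = 30$ ($Q = \left(6 \cdot 3 - 20\right) \left(-15\right) = \left(18 - 20\right) \left(-15\right) = \left(-2\right) \left(-15\right) = 30$)
$- 41 \left(Q + T\right) = - 41 \left(30 + 3\right) = \left(-41\right) 33 = -1353$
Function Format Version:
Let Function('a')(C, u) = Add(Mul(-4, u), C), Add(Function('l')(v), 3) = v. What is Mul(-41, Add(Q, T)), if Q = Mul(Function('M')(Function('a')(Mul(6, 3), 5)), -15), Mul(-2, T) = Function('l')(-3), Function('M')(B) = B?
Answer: -1353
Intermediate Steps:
Function('l')(v) = Add(-3, v)
Function('a')(C, u) = Add(C, Mul(-4, u))
T = 3 (T = Mul(Rational(-1, 2), Add(-3, -3)) = Mul(Rational(-1, 2), -6) = 3)
Q = 30 (Q = Mul(Add(Mul(6, 3), Mul(-4, 5)), -15) = Mul(Add(18, -20), -15) = Mul(-2, -15) = 30)
Mul(-41, Add(Q, T)) = Mul(-41, Add(30, 3)) = Mul(-41, 33) = -1353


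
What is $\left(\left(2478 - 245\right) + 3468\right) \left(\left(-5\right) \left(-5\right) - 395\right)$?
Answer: $-2109370$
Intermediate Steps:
$\left(\left(2478 - 245\right) + 3468\right) \left(\left(-5\right) \left(-5\right) - 395\right) = \left(\left(2478 - 245\right) + 3468\right) \left(25 - 395\right) = \left(2233 + 3468\right) \left(-370\right) = 5701 \left(-370\right) = -2109370$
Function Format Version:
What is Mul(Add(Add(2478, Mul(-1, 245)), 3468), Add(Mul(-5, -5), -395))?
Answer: -2109370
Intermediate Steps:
Mul(Add(Add(2478, Mul(-1, 245)), 3468), Add(Mul(-5, -5), -395)) = Mul(Add(Add(2478, -245), 3468), Add(25, -395)) = Mul(Add(2233, 3468), -370) = Mul(5701, -370) = -2109370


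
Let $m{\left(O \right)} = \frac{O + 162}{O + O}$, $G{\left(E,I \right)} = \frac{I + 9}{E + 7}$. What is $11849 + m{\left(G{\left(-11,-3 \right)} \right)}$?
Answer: $\frac{23591}{2} \approx 11796.0$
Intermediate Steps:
$G{\left(E,I \right)} = \frac{9 + I}{7 + E}$
$m{\left(O \right)} = \frac{162 + O}{2 O}$
$11849 + m{\left(G{\left(-11,-3 \right)} \right)} = 11849 + \frac{162 + \frac{9 - 3}{7 - 11}}{2 \frac{9 - 3}{7 - 11}} = 11849 + \frac{162 + \frac{1}{-4} \cdot 6}{2 \frac{1}{-4} \cdot 6} = 11849 + \frac{162 - \frac{3}{2}}{2 \left(\left(- \frac{1}{4}\right) 6\right)} = 11849 + \frac{162 - \frac{3}{2}}{2 \left(- \frac{3}{2}\right)} = 11849 + \frac{1}{2} \left(- \frac{2}{3}\right) \frac{321}{2} = 11849 - \frac{107}{2} = \frac{23591}{2}$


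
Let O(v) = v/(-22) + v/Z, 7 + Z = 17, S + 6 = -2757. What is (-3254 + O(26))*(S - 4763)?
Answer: 1346341192/55 ≈ 2.4479e+7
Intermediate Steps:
S = -2763 (S = -6 - 2757 = -2763)
Z = 10 (Z = -7 + 17 = 10)
O(v) = 3*v/55 (O(v) = v/(-22) + v/10 = v*(-1/22) + v*(⅒) = -v/22 + v/10 = 3*v/55)
(-3254 + O(26))*(S - 4763) = (-3254 + (3/55)*26)*(-2763 - 4763) = (-3254 + 78/55)*(-7526) = -178892/55*(-7526) = 1346341192/55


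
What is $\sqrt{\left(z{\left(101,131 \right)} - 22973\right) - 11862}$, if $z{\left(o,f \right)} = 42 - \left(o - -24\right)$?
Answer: $i \sqrt{34918} \approx 186.86 i$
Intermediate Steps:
$z{\left(o,f \right)} = 18 - o$ ($z{\left(o,f \right)} = 42 - \left(o + 24\right) = 42 - \left(24 + o\right) = 18 - o$)
$\sqrt{\left(z{\left(101,131 \right)} - 22973\right) - 11862} = \sqrt{\left(\left(18 - 101\right) - 22973\right) - 11862} = \sqrt{\left(-83 - 22973\right) - 11862} = \sqrt{-23056 - 11862} = \sqrt{-34918} = i \sqrt{34918}$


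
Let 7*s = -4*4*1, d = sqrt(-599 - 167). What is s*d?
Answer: -16*I*sqrt(766)/7 ≈ -63.261*I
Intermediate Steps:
d = I*sqrt(766) (d = sqrt(-766) = I*sqrt(766) ≈ 27.677*I)
s = -16/7 (s = (-4*4*1)/7 = (-16*1)/7 = (1/7)*(-16) = -16/7 ≈ -2.2857)
s*d = -16*I*sqrt(766)/7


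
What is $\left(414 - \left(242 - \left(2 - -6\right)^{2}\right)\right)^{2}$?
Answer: $55696$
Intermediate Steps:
$\left(414 - \left(242 - \left(2 - -6\right)^{2}\right)\right)^{2} = \left(414 - \left(242 - \left(2 + 6\right)^{2}\right)\right)^{2} = \left(414 - \left(242 - 8^{2}\right)\right)^{2} = \left(414 + \left(-242 + 64\right)\right)^{2} = \left(414 - 178\right)^{2} = 236^{2} = 55696$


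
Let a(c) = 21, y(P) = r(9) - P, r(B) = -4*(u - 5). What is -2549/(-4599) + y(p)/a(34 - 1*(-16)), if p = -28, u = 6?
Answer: 1115/657 ≈ 1.6971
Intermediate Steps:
r(B) = -4 (r(B) = -4*(6 - 5) = -4*1 = -4)
y(P) = -4 - P
-2549/(-4599) + y(p)/a(34 - 1*(-16)) = -2549/(-4599) + (-4 - 1*(-28))/21 = -2549*(-1/4599) + (-4 + 28)*(1/21) = 2549/4599 + 24*(1/21) = 2549/4599 + 8/7 = 1115/657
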